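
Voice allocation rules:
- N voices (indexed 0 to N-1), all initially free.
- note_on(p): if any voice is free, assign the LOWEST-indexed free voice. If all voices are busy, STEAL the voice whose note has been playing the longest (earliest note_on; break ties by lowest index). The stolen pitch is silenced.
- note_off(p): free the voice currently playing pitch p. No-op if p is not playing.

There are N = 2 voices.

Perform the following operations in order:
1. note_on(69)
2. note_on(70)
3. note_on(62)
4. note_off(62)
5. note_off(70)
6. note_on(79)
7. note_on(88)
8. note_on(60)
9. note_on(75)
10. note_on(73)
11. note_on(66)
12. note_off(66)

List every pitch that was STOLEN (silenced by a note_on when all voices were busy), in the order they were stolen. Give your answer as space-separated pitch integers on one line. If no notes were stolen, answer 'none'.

Op 1: note_on(69): voice 0 is free -> assigned | voices=[69 -]
Op 2: note_on(70): voice 1 is free -> assigned | voices=[69 70]
Op 3: note_on(62): all voices busy, STEAL voice 0 (pitch 69, oldest) -> assign | voices=[62 70]
Op 4: note_off(62): free voice 0 | voices=[- 70]
Op 5: note_off(70): free voice 1 | voices=[- -]
Op 6: note_on(79): voice 0 is free -> assigned | voices=[79 -]
Op 7: note_on(88): voice 1 is free -> assigned | voices=[79 88]
Op 8: note_on(60): all voices busy, STEAL voice 0 (pitch 79, oldest) -> assign | voices=[60 88]
Op 9: note_on(75): all voices busy, STEAL voice 1 (pitch 88, oldest) -> assign | voices=[60 75]
Op 10: note_on(73): all voices busy, STEAL voice 0 (pitch 60, oldest) -> assign | voices=[73 75]
Op 11: note_on(66): all voices busy, STEAL voice 1 (pitch 75, oldest) -> assign | voices=[73 66]
Op 12: note_off(66): free voice 1 | voices=[73 -]

Answer: 69 79 88 60 75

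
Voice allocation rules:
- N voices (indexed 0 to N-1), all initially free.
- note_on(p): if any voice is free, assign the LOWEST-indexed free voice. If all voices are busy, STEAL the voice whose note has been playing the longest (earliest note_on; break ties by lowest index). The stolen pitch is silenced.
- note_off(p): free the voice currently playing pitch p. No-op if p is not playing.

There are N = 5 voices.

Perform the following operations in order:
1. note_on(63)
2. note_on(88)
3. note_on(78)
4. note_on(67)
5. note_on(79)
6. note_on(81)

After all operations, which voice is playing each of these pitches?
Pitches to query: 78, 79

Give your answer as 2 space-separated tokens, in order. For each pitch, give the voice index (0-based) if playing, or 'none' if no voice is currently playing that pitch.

Answer: 2 4

Derivation:
Op 1: note_on(63): voice 0 is free -> assigned | voices=[63 - - - -]
Op 2: note_on(88): voice 1 is free -> assigned | voices=[63 88 - - -]
Op 3: note_on(78): voice 2 is free -> assigned | voices=[63 88 78 - -]
Op 4: note_on(67): voice 3 is free -> assigned | voices=[63 88 78 67 -]
Op 5: note_on(79): voice 4 is free -> assigned | voices=[63 88 78 67 79]
Op 6: note_on(81): all voices busy, STEAL voice 0 (pitch 63, oldest) -> assign | voices=[81 88 78 67 79]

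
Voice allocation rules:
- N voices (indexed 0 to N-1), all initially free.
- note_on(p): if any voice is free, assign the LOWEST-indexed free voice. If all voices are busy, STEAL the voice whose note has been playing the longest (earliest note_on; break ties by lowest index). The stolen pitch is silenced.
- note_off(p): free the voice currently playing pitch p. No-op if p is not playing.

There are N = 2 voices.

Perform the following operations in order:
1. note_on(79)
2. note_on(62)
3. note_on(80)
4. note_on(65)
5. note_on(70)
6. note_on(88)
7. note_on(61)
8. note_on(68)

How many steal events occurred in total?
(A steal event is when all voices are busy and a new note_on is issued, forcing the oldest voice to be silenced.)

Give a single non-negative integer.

Answer: 6

Derivation:
Op 1: note_on(79): voice 0 is free -> assigned | voices=[79 -]
Op 2: note_on(62): voice 1 is free -> assigned | voices=[79 62]
Op 3: note_on(80): all voices busy, STEAL voice 0 (pitch 79, oldest) -> assign | voices=[80 62]
Op 4: note_on(65): all voices busy, STEAL voice 1 (pitch 62, oldest) -> assign | voices=[80 65]
Op 5: note_on(70): all voices busy, STEAL voice 0 (pitch 80, oldest) -> assign | voices=[70 65]
Op 6: note_on(88): all voices busy, STEAL voice 1 (pitch 65, oldest) -> assign | voices=[70 88]
Op 7: note_on(61): all voices busy, STEAL voice 0 (pitch 70, oldest) -> assign | voices=[61 88]
Op 8: note_on(68): all voices busy, STEAL voice 1 (pitch 88, oldest) -> assign | voices=[61 68]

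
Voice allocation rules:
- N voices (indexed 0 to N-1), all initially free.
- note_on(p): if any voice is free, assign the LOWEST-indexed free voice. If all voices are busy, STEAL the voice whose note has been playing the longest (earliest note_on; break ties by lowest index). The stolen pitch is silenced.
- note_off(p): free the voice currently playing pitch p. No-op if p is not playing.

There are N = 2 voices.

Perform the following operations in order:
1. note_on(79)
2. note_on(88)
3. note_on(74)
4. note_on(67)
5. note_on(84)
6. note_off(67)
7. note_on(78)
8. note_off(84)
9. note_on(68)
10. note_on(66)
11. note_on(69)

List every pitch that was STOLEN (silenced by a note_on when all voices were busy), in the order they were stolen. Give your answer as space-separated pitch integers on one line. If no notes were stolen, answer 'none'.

Answer: 79 88 74 78 68

Derivation:
Op 1: note_on(79): voice 0 is free -> assigned | voices=[79 -]
Op 2: note_on(88): voice 1 is free -> assigned | voices=[79 88]
Op 3: note_on(74): all voices busy, STEAL voice 0 (pitch 79, oldest) -> assign | voices=[74 88]
Op 4: note_on(67): all voices busy, STEAL voice 1 (pitch 88, oldest) -> assign | voices=[74 67]
Op 5: note_on(84): all voices busy, STEAL voice 0 (pitch 74, oldest) -> assign | voices=[84 67]
Op 6: note_off(67): free voice 1 | voices=[84 -]
Op 7: note_on(78): voice 1 is free -> assigned | voices=[84 78]
Op 8: note_off(84): free voice 0 | voices=[- 78]
Op 9: note_on(68): voice 0 is free -> assigned | voices=[68 78]
Op 10: note_on(66): all voices busy, STEAL voice 1 (pitch 78, oldest) -> assign | voices=[68 66]
Op 11: note_on(69): all voices busy, STEAL voice 0 (pitch 68, oldest) -> assign | voices=[69 66]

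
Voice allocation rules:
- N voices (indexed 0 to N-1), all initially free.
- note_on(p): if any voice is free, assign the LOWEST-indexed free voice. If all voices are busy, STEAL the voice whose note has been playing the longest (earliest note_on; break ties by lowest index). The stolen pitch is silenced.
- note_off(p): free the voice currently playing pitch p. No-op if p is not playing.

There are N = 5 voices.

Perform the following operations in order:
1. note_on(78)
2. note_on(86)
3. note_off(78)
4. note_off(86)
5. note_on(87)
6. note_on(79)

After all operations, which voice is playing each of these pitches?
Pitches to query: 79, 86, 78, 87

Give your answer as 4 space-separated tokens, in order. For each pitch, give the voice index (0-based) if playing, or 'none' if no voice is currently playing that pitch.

Op 1: note_on(78): voice 0 is free -> assigned | voices=[78 - - - -]
Op 2: note_on(86): voice 1 is free -> assigned | voices=[78 86 - - -]
Op 3: note_off(78): free voice 0 | voices=[- 86 - - -]
Op 4: note_off(86): free voice 1 | voices=[- - - - -]
Op 5: note_on(87): voice 0 is free -> assigned | voices=[87 - - - -]
Op 6: note_on(79): voice 1 is free -> assigned | voices=[87 79 - - -]

Answer: 1 none none 0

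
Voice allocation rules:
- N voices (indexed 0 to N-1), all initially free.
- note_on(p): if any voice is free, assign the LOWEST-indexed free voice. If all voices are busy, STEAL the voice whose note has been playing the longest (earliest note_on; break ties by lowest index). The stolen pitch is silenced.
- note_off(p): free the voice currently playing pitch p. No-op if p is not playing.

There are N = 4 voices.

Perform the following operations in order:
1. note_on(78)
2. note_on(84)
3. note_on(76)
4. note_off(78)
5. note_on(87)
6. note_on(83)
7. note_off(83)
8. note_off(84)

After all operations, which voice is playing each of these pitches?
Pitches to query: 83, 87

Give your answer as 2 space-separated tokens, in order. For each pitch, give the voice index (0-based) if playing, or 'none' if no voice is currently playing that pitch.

Answer: none 0

Derivation:
Op 1: note_on(78): voice 0 is free -> assigned | voices=[78 - - -]
Op 2: note_on(84): voice 1 is free -> assigned | voices=[78 84 - -]
Op 3: note_on(76): voice 2 is free -> assigned | voices=[78 84 76 -]
Op 4: note_off(78): free voice 0 | voices=[- 84 76 -]
Op 5: note_on(87): voice 0 is free -> assigned | voices=[87 84 76 -]
Op 6: note_on(83): voice 3 is free -> assigned | voices=[87 84 76 83]
Op 7: note_off(83): free voice 3 | voices=[87 84 76 -]
Op 8: note_off(84): free voice 1 | voices=[87 - 76 -]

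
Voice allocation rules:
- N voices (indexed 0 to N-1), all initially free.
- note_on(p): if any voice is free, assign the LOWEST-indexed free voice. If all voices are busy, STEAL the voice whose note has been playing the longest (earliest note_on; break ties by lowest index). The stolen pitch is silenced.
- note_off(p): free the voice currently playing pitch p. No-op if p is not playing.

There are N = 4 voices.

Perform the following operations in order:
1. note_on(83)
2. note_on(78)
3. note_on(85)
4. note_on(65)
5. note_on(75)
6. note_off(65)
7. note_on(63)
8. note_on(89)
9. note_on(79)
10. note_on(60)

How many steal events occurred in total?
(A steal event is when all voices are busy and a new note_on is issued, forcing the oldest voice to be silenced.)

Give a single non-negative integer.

Op 1: note_on(83): voice 0 is free -> assigned | voices=[83 - - -]
Op 2: note_on(78): voice 1 is free -> assigned | voices=[83 78 - -]
Op 3: note_on(85): voice 2 is free -> assigned | voices=[83 78 85 -]
Op 4: note_on(65): voice 3 is free -> assigned | voices=[83 78 85 65]
Op 5: note_on(75): all voices busy, STEAL voice 0 (pitch 83, oldest) -> assign | voices=[75 78 85 65]
Op 6: note_off(65): free voice 3 | voices=[75 78 85 -]
Op 7: note_on(63): voice 3 is free -> assigned | voices=[75 78 85 63]
Op 8: note_on(89): all voices busy, STEAL voice 1 (pitch 78, oldest) -> assign | voices=[75 89 85 63]
Op 9: note_on(79): all voices busy, STEAL voice 2 (pitch 85, oldest) -> assign | voices=[75 89 79 63]
Op 10: note_on(60): all voices busy, STEAL voice 0 (pitch 75, oldest) -> assign | voices=[60 89 79 63]

Answer: 4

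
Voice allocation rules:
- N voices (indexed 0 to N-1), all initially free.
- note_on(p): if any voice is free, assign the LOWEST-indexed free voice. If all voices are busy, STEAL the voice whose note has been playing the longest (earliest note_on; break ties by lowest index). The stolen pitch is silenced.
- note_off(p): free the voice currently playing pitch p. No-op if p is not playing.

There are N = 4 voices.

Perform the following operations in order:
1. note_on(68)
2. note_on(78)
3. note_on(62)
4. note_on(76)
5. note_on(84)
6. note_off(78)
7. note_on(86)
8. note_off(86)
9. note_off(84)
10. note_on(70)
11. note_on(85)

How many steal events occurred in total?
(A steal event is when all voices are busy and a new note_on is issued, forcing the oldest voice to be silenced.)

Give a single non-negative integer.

Answer: 1

Derivation:
Op 1: note_on(68): voice 0 is free -> assigned | voices=[68 - - -]
Op 2: note_on(78): voice 1 is free -> assigned | voices=[68 78 - -]
Op 3: note_on(62): voice 2 is free -> assigned | voices=[68 78 62 -]
Op 4: note_on(76): voice 3 is free -> assigned | voices=[68 78 62 76]
Op 5: note_on(84): all voices busy, STEAL voice 0 (pitch 68, oldest) -> assign | voices=[84 78 62 76]
Op 6: note_off(78): free voice 1 | voices=[84 - 62 76]
Op 7: note_on(86): voice 1 is free -> assigned | voices=[84 86 62 76]
Op 8: note_off(86): free voice 1 | voices=[84 - 62 76]
Op 9: note_off(84): free voice 0 | voices=[- - 62 76]
Op 10: note_on(70): voice 0 is free -> assigned | voices=[70 - 62 76]
Op 11: note_on(85): voice 1 is free -> assigned | voices=[70 85 62 76]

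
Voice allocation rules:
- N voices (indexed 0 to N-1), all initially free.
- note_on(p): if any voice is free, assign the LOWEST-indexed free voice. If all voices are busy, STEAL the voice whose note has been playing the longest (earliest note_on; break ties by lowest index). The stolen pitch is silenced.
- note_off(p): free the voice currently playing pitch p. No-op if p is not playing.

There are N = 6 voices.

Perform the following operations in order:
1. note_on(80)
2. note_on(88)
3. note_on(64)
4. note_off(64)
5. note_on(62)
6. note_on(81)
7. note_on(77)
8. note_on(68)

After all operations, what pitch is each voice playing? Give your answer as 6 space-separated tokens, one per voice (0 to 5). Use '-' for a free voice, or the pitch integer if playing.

Answer: 80 88 62 81 77 68

Derivation:
Op 1: note_on(80): voice 0 is free -> assigned | voices=[80 - - - - -]
Op 2: note_on(88): voice 1 is free -> assigned | voices=[80 88 - - - -]
Op 3: note_on(64): voice 2 is free -> assigned | voices=[80 88 64 - - -]
Op 4: note_off(64): free voice 2 | voices=[80 88 - - - -]
Op 5: note_on(62): voice 2 is free -> assigned | voices=[80 88 62 - - -]
Op 6: note_on(81): voice 3 is free -> assigned | voices=[80 88 62 81 - -]
Op 7: note_on(77): voice 4 is free -> assigned | voices=[80 88 62 81 77 -]
Op 8: note_on(68): voice 5 is free -> assigned | voices=[80 88 62 81 77 68]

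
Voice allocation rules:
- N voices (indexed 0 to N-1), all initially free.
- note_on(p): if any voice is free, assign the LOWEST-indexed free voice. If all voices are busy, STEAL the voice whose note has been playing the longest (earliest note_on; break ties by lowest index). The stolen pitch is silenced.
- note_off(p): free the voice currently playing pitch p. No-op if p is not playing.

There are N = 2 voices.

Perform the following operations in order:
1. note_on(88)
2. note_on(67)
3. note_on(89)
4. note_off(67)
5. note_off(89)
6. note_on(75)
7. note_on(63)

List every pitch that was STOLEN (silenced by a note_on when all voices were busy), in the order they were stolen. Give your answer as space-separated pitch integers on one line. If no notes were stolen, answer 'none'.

Answer: 88

Derivation:
Op 1: note_on(88): voice 0 is free -> assigned | voices=[88 -]
Op 2: note_on(67): voice 1 is free -> assigned | voices=[88 67]
Op 3: note_on(89): all voices busy, STEAL voice 0 (pitch 88, oldest) -> assign | voices=[89 67]
Op 4: note_off(67): free voice 1 | voices=[89 -]
Op 5: note_off(89): free voice 0 | voices=[- -]
Op 6: note_on(75): voice 0 is free -> assigned | voices=[75 -]
Op 7: note_on(63): voice 1 is free -> assigned | voices=[75 63]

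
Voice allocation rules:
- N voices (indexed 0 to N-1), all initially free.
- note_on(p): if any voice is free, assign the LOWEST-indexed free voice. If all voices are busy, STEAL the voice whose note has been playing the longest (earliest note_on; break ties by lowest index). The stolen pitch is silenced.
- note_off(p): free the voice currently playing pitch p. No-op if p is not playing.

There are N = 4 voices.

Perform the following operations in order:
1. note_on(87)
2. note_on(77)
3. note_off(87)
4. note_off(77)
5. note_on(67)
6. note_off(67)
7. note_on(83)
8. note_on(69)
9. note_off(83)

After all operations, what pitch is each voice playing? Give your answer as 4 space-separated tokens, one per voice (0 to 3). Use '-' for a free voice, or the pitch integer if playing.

Answer: - 69 - -

Derivation:
Op 1: note_on(87): voice 0 is free -> assigned | voices=[87 - - -]
Op 2: note_on(77): voice 1 is free -> assigned | voices=[87 77 - -]
Op 3: note_off(87): free voice 0 | voices=[- 77 - -]
Op 4: note_off(77): free voice 1 | voices=[- - - -]
Op 5: note_on(67): voice 0 is free -> assigned | voices=[67 - - -]
Op 6: note_off(67): free voice 0 | voices=[- - - -]
Op 7: note_on(83): voice 0 is free -> assigned | voices=[83 - - -]
Op 8: note_on(69): voice 1 is free -> assigned | voices=[83 69 - -]
Op 9: note_off(83): free voice 0 | voices=[- 69 - -]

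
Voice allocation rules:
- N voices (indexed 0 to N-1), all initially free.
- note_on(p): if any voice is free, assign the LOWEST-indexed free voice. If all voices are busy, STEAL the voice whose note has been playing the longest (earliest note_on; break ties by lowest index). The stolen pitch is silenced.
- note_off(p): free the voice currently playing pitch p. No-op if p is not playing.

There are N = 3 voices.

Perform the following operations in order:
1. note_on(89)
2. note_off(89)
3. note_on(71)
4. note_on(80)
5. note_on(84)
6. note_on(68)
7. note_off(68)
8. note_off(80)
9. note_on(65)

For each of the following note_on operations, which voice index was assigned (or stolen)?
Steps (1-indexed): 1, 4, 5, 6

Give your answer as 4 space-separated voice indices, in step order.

Op 1: note_on(89): voice 0 is free -> assigned | voices=[89 - -]
Op 2: note_off(89): free voice 0 | voices=[- - -]
Op 3: note_on(71): voice 0 is free -> assigned | voices=[71 - -]
Op 4: note_on(80): voice 1 is free -> assigned | voices=[71 80 -]
Op 5: note_on(84): voice 2 is free -> assigned | voices=[71 80 84]
Op 6: note_on(68): all voices busy, STEAL voice 0 (pitch 71, oldest) -> assign | voices=[68 80 84]
Op 7: note_off(68): free voice 0 | voices=[- 80 84]
Op 8: note_off(80): free voice 1 | voices=[- - 84]
Op 9: note_on(65): voice 0 is free -> assigned | voices=[65 - 84]

Answer: 0 1 2 0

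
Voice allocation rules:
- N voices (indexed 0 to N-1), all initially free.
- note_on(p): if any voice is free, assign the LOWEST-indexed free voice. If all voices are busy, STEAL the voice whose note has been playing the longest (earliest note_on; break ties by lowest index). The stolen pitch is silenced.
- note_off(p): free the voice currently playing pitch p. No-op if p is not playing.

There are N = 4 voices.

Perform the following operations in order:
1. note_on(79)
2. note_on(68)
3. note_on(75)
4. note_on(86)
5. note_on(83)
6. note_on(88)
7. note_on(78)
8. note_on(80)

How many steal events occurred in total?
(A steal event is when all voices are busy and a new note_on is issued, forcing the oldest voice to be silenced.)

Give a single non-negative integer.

Op 1: note_on(79): voice 0 is free -> assigned | voices=[79 - - -]
Op 2: note_on(68): voice 1 is free -> assigned | voices=[79 68 - -]
Op 3: note_on(75): voice 2 is free -> assigned | voices=[79 68 75 -]
Op 4: note_on(86): voice 3 is free -> assigned | voices=[79 68 75 86]
Op 5: note_on(83): all voices busy, STEAL voice 0 (pitch 79, oldest) -> assign | voices=[83 68 75 86]
Op 6: note_on(88): all voices busy, STEAL voice 1 (pitch 68, oldest) -> assign | voices=[83 88 75 86]
Op 7: note_on(78): all voices busy, STEAL voice 2 (pitch 75, oldest) -> assign | voices=[83 88 78 86]
Op 8: note_on(80): all voices busy, STEAL voice 3 (pitch 86, oldest) -> assign | voices=[83 88 78 80]

Answer: 4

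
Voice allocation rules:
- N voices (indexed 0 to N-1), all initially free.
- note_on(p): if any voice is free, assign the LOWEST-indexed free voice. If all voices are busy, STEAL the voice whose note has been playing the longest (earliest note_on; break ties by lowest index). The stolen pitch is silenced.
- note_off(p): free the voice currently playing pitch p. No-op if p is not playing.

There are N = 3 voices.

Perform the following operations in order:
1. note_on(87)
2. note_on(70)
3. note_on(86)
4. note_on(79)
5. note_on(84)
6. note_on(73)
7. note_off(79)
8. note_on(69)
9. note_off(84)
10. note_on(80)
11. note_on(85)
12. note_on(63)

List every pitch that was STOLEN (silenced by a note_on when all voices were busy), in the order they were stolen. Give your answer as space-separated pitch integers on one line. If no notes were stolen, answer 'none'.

Answer: 87 70 86 73 69

Derivation:
Op 1: note_on(87): voice 0 is free -> assigned | voices=[87 - -]
Op 2: note_on(70): voice 1 is free -> assigned | voices=[87 70 -]
Op 3: note_on(86): voice 2 is free -> assigned | voices=[87 70 86]
Op 4: note_on(79): all voices busy, STEAL voice 0 (pitch 87, oldest) -> assign | voices=[79 70 86]
Op 5: note_on(84): all voices busy, STEAL voice 1 (pitch 70, oldest) -> assign | voices=[79 84 86]
Op 6: note_on(73): all voices busy, STEAL voice 2 (pitch 86, oldest) -> assign | voices=[79 84 73]
Op 7: note_off(79): free voice 0 | voices=[- 84 73]
Op 8: note_on(69): voice 0 is free -> assigned | voices=[69 84 73]
Op 9: note_off(84): free voice 1 | voices=[69 - 73]
Op 10: note_on(80): voice 1 is free -> assigned | voices=[69 80 73]
Op 11: note_on(85): all voices busy, STEAL voice 2 (pitch 73, oldest) -> assign | voices=[69 80 85]
Op 12: note_on(63): all voices busy, STEAL voice 0 (pitch 69, oldest) -> assign | voices=[63 80 85]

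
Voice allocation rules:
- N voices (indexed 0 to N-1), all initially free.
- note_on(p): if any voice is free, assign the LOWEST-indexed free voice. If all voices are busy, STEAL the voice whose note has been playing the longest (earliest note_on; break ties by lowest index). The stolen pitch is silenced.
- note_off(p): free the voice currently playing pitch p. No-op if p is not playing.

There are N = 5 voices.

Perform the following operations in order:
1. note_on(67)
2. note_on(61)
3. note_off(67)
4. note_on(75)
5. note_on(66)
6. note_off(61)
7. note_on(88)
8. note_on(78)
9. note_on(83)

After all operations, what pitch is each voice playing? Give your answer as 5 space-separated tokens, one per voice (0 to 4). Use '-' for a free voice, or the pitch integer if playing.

Op 1: note_on(67): voice 0 is free -> assigned | voices=[67 - - - -]
Op 2: note_on(61): voice 1 is free -> assigned | voices=[67 61 - - -]
Op 3: note_off(67): free voice 0 | voices=[- 61 - - -]
Op 4: note_on(75): voice 0 is free -> assigned | voices=[75 61 - - -]
Op 5: note_on(66): voice 2 is free -> assigned | voices=[75 61 66 - -]
Op 6: note_off(61): free voice 1 | voices=[75 - 66 - -]
Op 7: note_on(88): voice 1 is free -> assigned | voices=[75 88 66 - -]
Op 8: note_on(78): voice 3 is free -> assigned | voices=[75 88 66 78 -]
Op 9: note_on(83): voice 4 is free -> assigned | voices=[75 88 66 78 83]

Answer: 75 88 66 78 83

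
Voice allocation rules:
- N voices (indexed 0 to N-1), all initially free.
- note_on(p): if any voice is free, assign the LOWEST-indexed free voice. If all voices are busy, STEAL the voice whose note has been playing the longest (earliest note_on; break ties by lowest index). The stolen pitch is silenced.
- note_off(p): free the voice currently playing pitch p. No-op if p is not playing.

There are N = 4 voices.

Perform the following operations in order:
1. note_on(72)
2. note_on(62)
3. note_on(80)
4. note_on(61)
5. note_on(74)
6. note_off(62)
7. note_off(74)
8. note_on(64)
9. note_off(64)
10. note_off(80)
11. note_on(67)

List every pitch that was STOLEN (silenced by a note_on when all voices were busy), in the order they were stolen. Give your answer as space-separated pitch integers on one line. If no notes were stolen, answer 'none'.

Op 1: note_on(72): voice 0 is free -> assigned | voices=[72 - - -]
Op 2: note_on(62): voice 1 is free -> assigned | voices=[72 62 - -]
Op 3: note_on(80): voice 2 is free -> assigned | voices=[72 62 80 -]
Op 4: note_on(61): voice 3 is free -> assigned | voices=[72 62 80 61]
Op 5: note_on(74): all voices busy, STEAL voice 0 (pitch 72, oldest) -> assign | voices=[74 62 80 61]
Op 6: note_off(62): free voice 1 | voices=[74 - 80 61]
Op 7: note_off(74): free voice 0 | voices=[- - 80 61]
Op 8: note_on(64): voice 0 is free -> assigned | voices=[64 - 80 61]
Op 9: note_off(64): free voice 0 | voices=[- - 80 61]
Op 10: note_off(80): free voice 2 | voices=[- - - 61]
Op 11: note_on(67): voice 0 is free -> assigned | voices=[67 - - 61]

Answer: 72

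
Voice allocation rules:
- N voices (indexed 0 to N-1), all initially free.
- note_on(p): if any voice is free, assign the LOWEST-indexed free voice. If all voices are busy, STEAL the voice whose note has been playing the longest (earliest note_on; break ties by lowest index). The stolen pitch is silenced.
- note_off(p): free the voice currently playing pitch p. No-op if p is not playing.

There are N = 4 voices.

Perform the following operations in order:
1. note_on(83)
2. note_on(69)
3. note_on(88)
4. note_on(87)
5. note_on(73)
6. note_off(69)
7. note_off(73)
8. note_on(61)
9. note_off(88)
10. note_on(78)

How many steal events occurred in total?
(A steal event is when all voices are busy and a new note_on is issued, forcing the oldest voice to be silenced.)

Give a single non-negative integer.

Op 1: note_on(83): voice 0 is free -> assigned | voices=[83 - - -]
Op 2: note_on(69): voice 1 is free -> assigned | voices=[83 69 - -]
Op 3: note_on(88): voice 2 is free -> assigned | voices=[83 69 88 -]
Op 4: note_on(87): voice 3 is free -> assigned | voices=[83 69 88 87]
Op 5: note_on(73): all voices busy, STEAL voice 0 (pitch 83, oldest) -> assign | voices=[73 69 88 87]
Op 6: note_off(69): free voice 1 | voices=[73 - 88 87]
Op 7: note_off(73): free voice 0 | voices=[- - 88 87]
Op 8: note_on(61): voice 0 is free -> assigned | voices=[61 - 88 87]
Op 9: note_off(88): free voice 2 | voices=[61 - - 87]
Op 10: note_on(78): voice 1 is free -> assigned | voices=[61 78 - 87]

Answer: 1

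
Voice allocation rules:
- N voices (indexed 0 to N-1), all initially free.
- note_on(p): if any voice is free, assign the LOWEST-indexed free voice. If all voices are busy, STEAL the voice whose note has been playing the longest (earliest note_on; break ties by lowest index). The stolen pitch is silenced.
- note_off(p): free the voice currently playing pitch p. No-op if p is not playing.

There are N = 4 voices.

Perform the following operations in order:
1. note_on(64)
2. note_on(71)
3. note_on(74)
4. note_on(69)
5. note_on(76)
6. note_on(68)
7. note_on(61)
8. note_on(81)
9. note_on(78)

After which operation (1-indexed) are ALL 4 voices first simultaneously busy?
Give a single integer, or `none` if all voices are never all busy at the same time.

Answer: 4

Derivation:
Op 1: note_on(64): voice 0 is free -> assigned | voices=[64 - - -]
Op 2: note_on(71): voice 1 is free -> assigned | voices=[64 71 - -]
Op 3: note_on(74): voice 2 is free -> assigned | voices=[64 71 74 -]
Op 4: note_on(69): voice 3 is free -> assigned | voices=[64 71 74 69]
Op 5: note_on(76): all voices busy, STEAL voice 0 (pitch 64, oldest) -> assign | voices=[76 71 74 69]
Op 6: note_on(68): all voices busy, STEAL voice 1 (pitch 71, oldest) -> assign | voices=[76 68 74 69]
Op 7: note_on(61): all voices busy, STEAL voice 2 (pitch 74, oldest) -> assign | voices=[76 68 61 69]
Op 8: note_on(81): all voices busy, STEAL voice 3 (pitch 69, oldest) -> assign | voices=[76 68 61 81]
Op 9: note_on(78): all voices busy, STEAL voice 0 (pitch 76, oldest) -> assign | voices=[78 68 61 81]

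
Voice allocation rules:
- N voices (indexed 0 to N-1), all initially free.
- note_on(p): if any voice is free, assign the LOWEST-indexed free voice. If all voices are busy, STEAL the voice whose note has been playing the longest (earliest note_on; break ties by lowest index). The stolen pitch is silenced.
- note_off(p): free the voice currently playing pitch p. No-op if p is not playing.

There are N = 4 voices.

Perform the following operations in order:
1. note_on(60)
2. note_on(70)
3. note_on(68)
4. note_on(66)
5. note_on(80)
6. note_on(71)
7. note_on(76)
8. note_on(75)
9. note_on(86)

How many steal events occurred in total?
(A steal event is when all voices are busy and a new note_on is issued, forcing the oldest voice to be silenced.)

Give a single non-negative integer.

Answer: 5

Derivation:
Op 1: note_on(60): voice 0 is free -> assigned | voices=[60 - - -]
Op 2: note_on(70): voice 1 is free -> assigned | voices=[60 70 - -]
Op 3: note_on(68): voice 2 is free -> assigned | voices=[60 70 68 -]
Op 4: note_on(66): voice 3 is free -> assigned | voices=[60 70 68 66]
Op 5: note_on(80): all voices busy, STEAL voice 0 (pitch 60, oldest) -> assign | voices=[80 70 68 66]
Op 6: note_on(71): all voices busy, STEAL voice 1 (pitch 70, oldest) -> assign | voices=[80 71 68 66]
Op 7: note_on(76): all voices busy, STEAL voice 2 (pitch 68, oldest) -> assign | voices=[80 71 76 66]
Op 8: note_on(75): all voices busy, STEAL voice 3 (pitch 66, oldest) -> assign | voices=[80 71 76 75]
Op 9: note_on(86): all voices busy, STEAL voice 0 (pitch 80, oldest) -> assign | voices=[86 71 76 75]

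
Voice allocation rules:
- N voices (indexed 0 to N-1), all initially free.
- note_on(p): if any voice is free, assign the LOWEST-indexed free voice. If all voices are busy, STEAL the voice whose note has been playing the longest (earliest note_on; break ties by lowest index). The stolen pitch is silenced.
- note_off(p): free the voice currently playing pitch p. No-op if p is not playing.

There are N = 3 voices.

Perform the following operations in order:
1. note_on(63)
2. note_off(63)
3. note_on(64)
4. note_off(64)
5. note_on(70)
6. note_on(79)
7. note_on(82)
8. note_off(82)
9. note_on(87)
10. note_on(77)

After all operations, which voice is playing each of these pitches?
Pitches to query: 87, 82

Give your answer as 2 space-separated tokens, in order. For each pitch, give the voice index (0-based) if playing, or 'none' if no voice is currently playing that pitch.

Op 1: note_on(63): voice 0 is free -> assigned | voices=[63 - -]
Op 2: note_off(63): free voice 0 | voices=[- - -]
Op 3: note_on(64): voice 0 is free -> assigned | voices=[64 - -]
Op 4: note_off(64): free voice 0 | voices=[- - -]
Op 5: note_on(70): voice 0 is free -> assigned | voices=[70 - -]
Op 6: note_on(79): voice 1 is free -> assigned | voices=[70 79 -]
Op 7: note_on(82): voice 2 is free -> assigned | voices=[70 79 82]
Op 8: note_off(82): free voice 2 | voices=[70 79 -]
Op 9: note_on(87): voice 2 is free -> assigned | voices=[70 79 87]
Op 10: note_on(77): all voices busy, STEAL voice 0 (pitch 70, oldest) -> assign | voices=[77 79 87]

Answer: 2 none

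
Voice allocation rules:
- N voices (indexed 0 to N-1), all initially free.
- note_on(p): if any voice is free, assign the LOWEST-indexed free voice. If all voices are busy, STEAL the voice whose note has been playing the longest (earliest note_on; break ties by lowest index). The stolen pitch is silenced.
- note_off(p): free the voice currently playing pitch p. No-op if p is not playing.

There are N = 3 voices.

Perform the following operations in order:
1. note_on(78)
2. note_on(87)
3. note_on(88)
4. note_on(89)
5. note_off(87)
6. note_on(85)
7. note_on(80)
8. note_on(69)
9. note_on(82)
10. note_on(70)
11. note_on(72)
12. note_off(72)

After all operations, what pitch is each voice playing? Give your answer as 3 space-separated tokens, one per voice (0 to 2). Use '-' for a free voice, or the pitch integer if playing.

Op 1: note_on(78): voice 0 is free -> assigned | voices=[78 - -]
Op 2: note_on(87): voice 1 is free -> assigned | voices=[78 87 -]
Op 3: note_on(88): voice 2 is free -> assigned | voices=[78 87 88]
Op 4: note_on(89): all voices busy, STEAL voice 0 (pitch 78, oldest) -> assign | voices=[89 87 88]
Op 5: note_off(87): free voice 1 | voices=[89 - 88]
Op 6: note_on(85): voice 1 is free -> assigned | voices=[89 85 88]
Op 7: note_on(80): all voices busy, STEAL voice 2 (pitch 88, oldest) -> assign | voices=[89 85 80]
Op 8: note_on(69): all voices busy, STEAL voice 0 (pitch 89, oldest) -> assign | voices=[69 85 80]
Op 9: note_on(82): all voices busy, STEAL voice 1 (pitch 85, oldest) -> assign | voices=[69 82 80]
Op 10: note_on(70): all voices busy, STEAL voice 2 (pitch 80, oldest) -> assign | voices=[69 82 70]
Op 11: note_on(72): all voices busy, STEAL voice 0 (pitch 69, oldest) -> assign | voices=[72 82 70]
Op 12: note_off(72): free voice 0 | voices=[- 82 70]

Answer: - 82 70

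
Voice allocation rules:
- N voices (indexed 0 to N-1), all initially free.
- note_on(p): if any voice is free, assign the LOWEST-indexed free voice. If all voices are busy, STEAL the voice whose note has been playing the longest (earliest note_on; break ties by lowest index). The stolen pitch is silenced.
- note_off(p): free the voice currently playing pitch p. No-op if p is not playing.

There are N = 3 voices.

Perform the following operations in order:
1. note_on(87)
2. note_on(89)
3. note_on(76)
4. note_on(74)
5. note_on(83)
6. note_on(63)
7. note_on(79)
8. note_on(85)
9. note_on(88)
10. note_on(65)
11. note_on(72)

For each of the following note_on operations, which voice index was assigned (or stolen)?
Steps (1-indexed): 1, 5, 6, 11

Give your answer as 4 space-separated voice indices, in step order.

Op 1: note_on(87): voice 0 is free -> assigned | voices=[87 - -]
Op 2: note_on(89): voice 1 is free -> assigned | voices=[87 89 -]
Op 3: note_on(76): voice 2 is free -> assigned | voices=[87 89 76]
Op 4: note_on(74): all voices busy, STEAL voice 0 (pitch 87, oldest) -> assign | voices=[74 89 76]
Op 5: note_on(83): all voices busy, STEAL voice 1 (pitch 89, oldest) -> assign | voices=[74 83 76]
Op 6: note_on(63): all voices busy, STEAL voice 2 (pitch 76, oldest) -> assign | voices=[74 83 63]
Op 7: note_on(79): all voices busy, STEAL voice 0 (pitch 74, oldest) -> assign | voices=[79 83 63]
Op 8: note_on(85): all voices busy, STEAL voice 1 (pitch 83, oldest) -> assign | voices=[79 85 63]
Op 9: note_on(88): all voices busy, STEAL voice 2 (pitch 63, oldest) -> assign | voices=[79 85 88]
Op 10: note_on(65): all voices busy, STEAL voice 0 (pitch 79, oldest) -> assign | voices=[65 85 88]
Op 11: note_on(72): all voices busy, STEAL voice 1 (pitch 85, oldest) -> assign | voices=[65 72 88]

Answer: 0 1 2 1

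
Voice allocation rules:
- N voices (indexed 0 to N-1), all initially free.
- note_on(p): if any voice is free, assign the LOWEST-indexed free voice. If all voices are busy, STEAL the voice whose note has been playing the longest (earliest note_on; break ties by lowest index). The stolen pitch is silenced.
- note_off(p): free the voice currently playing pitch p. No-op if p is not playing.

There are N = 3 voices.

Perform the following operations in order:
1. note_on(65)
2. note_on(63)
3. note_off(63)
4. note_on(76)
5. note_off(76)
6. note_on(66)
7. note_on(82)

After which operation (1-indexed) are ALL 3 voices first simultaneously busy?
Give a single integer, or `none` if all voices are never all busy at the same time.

Op 1: note_on(65): voice 0 is free -> assigned | voices=[65 - -]
Op 2: note_on(63): voice 1 is free -> assigned | voices=[65 63 -]
Op 3: note_off(63): free voice 1 | voices=[65 - -]
Op 4: note_on(76): voice 1 is free -> assigned | voices=[65 76 -]
Op 5: note_off(76): free voice 1 | voices=[65 - -]
Op 6: note_on(66): voice 1 is free -> assigned | voices=[65 66 -]
Op 7: note_on(82): voice 2 is free -> assigned | voices=[65 66 82]

Answer: 7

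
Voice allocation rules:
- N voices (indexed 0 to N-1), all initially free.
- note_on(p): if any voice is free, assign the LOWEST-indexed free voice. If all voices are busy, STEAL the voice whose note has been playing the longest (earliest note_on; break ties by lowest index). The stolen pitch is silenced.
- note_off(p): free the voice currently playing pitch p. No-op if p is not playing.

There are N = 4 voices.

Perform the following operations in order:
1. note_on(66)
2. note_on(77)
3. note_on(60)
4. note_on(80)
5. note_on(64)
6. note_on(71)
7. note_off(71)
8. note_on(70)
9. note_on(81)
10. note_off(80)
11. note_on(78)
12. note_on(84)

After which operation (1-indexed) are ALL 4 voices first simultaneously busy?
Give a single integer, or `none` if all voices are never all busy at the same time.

Op 1: note_on(66): voice 0 is free -> assigned | voices=[66 - - -]
Op 2: note_on(77): voice 1 is free -> assigned | voices=[66 77 - -]
Op 3: note_on(60): voice 2 is free -> assigned | voices=[66 77 60 -]
Op 4: note_on(80): voice 3 is free -> assigned | voices=[66 77 60 80]
Op 5: note_on(64): all voices busy, STEAL voice 0 (pitch 66, oldest) -> assign | voices=[64 77 60 80]
Op 6: note_on(71): all voices busy, STEAL voice 1 (pitch 77, oldest) -> assign | voices=[64 71 60 80]
Op 7: note_off(71): free voice 1 | voices=[64 - 60 80]
Op 8: note_on(70): voice 1 is free -> assigned | voices=[64 70 60 80]
Op 9: note_on(81): all voices busy, STEAL voice 2 (pitch 60, oldest) -> assign | voices=[64 70 81 80]
Op 10: note_off(80): free voice 3 | voices=[64 70 81 -]
Op 11: note_on(78): voice 3 is free -> assigned | voices=[64 70 81 78]
Op 12: note_on(84): all voices busy, STEAL voice 0 (pitch 64, oldest) -> assign | voices=[84 70 81 78]

Answer: 4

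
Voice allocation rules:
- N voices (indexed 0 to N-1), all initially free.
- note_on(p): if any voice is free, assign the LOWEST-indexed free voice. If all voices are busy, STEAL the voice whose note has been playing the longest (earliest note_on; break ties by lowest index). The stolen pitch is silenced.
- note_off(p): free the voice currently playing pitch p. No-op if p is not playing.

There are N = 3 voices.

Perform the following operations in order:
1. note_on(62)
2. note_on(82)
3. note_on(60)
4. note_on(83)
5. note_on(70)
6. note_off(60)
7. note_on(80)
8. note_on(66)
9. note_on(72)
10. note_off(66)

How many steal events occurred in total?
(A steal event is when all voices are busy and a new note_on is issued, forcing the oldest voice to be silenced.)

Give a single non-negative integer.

Op 1: note_on(62): voice 0 is free -> assigned | voices=[62 - -]
Op 2: note_on(82): voice 1 is free -> assigned | voices=[62 82 -]
Op 3: note_on(60): voice 2 is free -> assigned | voices=[62 82 60]
Op 4: note_on(83): all voices busy, STEAL voice 0 (pitch 62, oldest) -> assign | voices=[83 82 60]
Op 5: note_on(70): all voices busy, STEAL voice 1 (pitch 82, oldest) -> assign | voices=[83 70 60]
Op 6: note_off(60): free voice 2 | voices=[83 70 -]
Op 7: note_on(80): voice 2 is free -> assigned | voices=[83 70 80]
Op 8: note_on(66): all voices busy, STEAL voice 0 (pitch 83, oldest) -> assign | voices=[66 70 80]
Op 9: note_on(72): all voices busy, STEAL voice 1 (pitch 70, oldest) -> assign | voices=[66 72 80]
Op 10: note_off(66): free voice 0 | voices=[- 72 80]

Answer: 4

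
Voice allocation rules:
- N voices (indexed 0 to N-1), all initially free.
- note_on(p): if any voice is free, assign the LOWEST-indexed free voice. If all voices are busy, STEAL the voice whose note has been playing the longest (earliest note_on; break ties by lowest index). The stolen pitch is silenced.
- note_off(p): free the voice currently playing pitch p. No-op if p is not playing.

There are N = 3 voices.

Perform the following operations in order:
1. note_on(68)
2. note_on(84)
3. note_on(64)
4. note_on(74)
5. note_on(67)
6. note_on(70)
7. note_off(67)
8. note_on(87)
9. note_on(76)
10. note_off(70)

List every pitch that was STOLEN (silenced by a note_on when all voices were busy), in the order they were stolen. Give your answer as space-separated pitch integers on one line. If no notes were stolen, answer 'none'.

Op 1: note_on(68): voice 0 is free -> assigned | voices=[68 - -]
Op 2: note_on(84): voice 1 is free -> assigned | voices=[68 84 -]
Op 3: note_on(64): voice 2 is free -> assigned | voices=[68 84 64]
Op 4: note_on(74): all voices busy, STEAL voice 0 (pitch 68, oldest) -> assign | voices=[74 84 64]
Op 5: note_on(67): all voices busy, STEAL voice 1 (pitch 84, oldest) -> assign | voices=[74 67 64]
Op 6: note_on(70): all voices busy, STEAL voice 2 (pitch 64, oldest) -> assign | voices=[74 67 70]
Op 7: note_off(67): free voice 1 | voices=[74 - 70]
Op 8: note_on(87): voice 1 is free -> assigned | voices=[74 87 70]
Op 9: note_on(76): all voices busy, STEAL voice 0 (pitch 74, oldest) -> assign | voices=[76 87 70]
Op 10: note_off(70): free voice 2 | voices=[76 87 -]

Answer: 68 84 64 74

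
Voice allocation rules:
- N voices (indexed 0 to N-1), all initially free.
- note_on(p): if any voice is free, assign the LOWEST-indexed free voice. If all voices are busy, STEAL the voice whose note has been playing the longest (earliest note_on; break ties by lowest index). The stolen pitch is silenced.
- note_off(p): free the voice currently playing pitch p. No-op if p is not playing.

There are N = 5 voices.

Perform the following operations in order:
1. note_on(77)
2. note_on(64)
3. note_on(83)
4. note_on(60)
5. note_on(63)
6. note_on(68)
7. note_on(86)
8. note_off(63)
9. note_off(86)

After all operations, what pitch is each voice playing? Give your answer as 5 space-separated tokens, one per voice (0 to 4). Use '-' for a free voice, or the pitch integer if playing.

Op 1: note_on(77): voice 0 is free -> assigned | voices=[77 - - - -]
Op 2: note_on(64): voice 1 is free -> assigned | voices=[77 64 - - -]
Op 3: note_on(83): voice 2 is free -> assigned | voices=[77 64 83 - -]
Op 4: note_on(60): voice 3 is free -> assigned | voices=[77 64 83 60 -]
Op 5: note_on(63): voice 4 is free -> assigned | voices=[77 64 83 60 63]
Op 6: note_on(68): all voices busy, STEAL voice 0 (pitch 77, oldest) -> assign | voices=[68 64 83 60 63]
Op 7: note_on(86): all voices busy, STEAL voice 1 (pitch 64, oldest) -> assign | voices=[68 86 83 60 63]
Op 8: note_off(63): free voice 4 | voices=[68 86 83 60 -]
Op 9: note_off(86): free voice 1 | voices=[68 - 83 60 -]

Answer: 68 - 83 60 -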